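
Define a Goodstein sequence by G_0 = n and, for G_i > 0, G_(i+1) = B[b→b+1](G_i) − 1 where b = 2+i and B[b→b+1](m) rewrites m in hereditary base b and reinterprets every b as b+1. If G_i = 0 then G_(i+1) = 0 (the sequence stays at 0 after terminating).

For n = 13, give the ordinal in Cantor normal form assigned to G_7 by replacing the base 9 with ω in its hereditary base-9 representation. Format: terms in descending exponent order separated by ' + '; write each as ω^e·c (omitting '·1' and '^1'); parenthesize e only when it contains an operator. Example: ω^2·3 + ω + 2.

[0] 13 ≡ 2^(2 + 1) + 2^2 + 1 (base 2). Lift 3: 109. −1: 108.
[1] 108 ≡ 3^(3 + 1) + 3^3 (base 3). Lift 4: 1280. −1: 1279.
[2] 1279 ≡ 4^(4 + 1) + 3·4^3 + 3·4^2 + 3·4 + 3 (base 4). Lift 5: 16093. −1: 16092.
[3] 16092 ≡ 5^(5 + 1) + 3·5^3 + 3·5^2 + 3·5 + 2 (base 5). Lift 6: 280712. −1: 280711.
[4] 280711 ≡ 6^(6 + 1) + 3·6^3 + 3·6^2 + 3·6 + 1 (base 6). Lift 7: 5765999. −1: 5765998.
[5] 5765998 ≡ 7^(7 + 1) + 3·7^3 + 3·7^2 + 3·7 (base 7). Lift 8: 134219480. −1: 134219479.
[6] 134219479 ≡ 8^(8 + 1) + 3·8^3 + 3·8^2 + 2·8 + 7 (base 8). Lift 9: 3486786856. −1: 3486786855.

ω^(ω + 1) + ω^3·3 + ω^2·3 + ω·2 + 6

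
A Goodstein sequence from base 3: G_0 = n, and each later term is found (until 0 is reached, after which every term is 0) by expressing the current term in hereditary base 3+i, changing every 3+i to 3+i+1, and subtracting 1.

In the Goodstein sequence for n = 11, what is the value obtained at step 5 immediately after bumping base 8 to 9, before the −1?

48

11 —HB3→ 3^2 + 2 —bump→ 4^2 + 2 = 18 —(−1)→ 17
17 —HB4→ 4^2 + 1 —bump→ 5^2 + 1 = 26 —(−1)→ 25
25 —HB5→ 5^2 —bump→ 6^2 = 36 —(−1)→ 35
35 —HB6→ 5·6 + 5 —bump→ 5·7 + 5 = 40 —(−1)→ 39
39 —HB7→ 5·7 + 4 —bump→ 5·8 + 4 = 44 —(−1)→ 43
43 —HB8→ 5·8 + 3 —bump→ 5·9 + 3 = 48 —(−1)→ 47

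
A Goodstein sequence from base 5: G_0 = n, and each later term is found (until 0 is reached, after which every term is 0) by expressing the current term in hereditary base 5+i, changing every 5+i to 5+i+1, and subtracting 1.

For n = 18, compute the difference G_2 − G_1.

(0) 18|_5 = 3·5 + 3 ↦ 3·6 + 3|_6 = 21 ⇒ 20
(1) 20|_6 = 3·6 + 2 ↦ 3·7 + 2|_7 = 23 ⇒ 22

2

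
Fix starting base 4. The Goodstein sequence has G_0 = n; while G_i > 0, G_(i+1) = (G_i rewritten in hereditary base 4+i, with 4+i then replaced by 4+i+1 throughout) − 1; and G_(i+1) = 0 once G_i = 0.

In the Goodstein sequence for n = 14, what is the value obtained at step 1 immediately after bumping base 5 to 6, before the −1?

19

14 —HB4→ 3·4 + 2 —bump→ 3·5 + 2 = 17 —(−1)→ 16
16 —HB5→ 3·5 + 1 —bump→ 3·6 + 1 = 19 —(−1)→ 18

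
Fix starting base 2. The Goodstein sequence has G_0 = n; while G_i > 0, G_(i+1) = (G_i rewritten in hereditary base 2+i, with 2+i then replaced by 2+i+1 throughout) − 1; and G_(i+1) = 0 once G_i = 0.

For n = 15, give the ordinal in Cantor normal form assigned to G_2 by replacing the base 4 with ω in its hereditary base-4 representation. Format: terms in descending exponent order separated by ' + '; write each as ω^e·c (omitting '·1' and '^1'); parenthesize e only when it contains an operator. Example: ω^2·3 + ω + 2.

15 —HB2→ 2^(2 + 1) + 2^2 + 2 + 1 —bump→ 3^(3 + 1) + 3^3 + 3 + 1 = 112 —(−1)→ 111
111 —HB3→ 3^(3 + 1) + 3^3 + 3 —bump→ 4^(4 + 1) + 4^4 + 4 = 1284 —(−1)→ 1283

ω^(ω + 1) + ω^ω + 3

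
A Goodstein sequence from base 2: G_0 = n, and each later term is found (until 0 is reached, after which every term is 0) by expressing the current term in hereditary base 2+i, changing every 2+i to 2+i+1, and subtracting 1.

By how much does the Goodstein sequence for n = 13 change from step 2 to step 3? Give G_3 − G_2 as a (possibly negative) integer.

step 0: 13 = 2^(2 + 1) + 2^2 + 1; sub 3 for 2: 3^(3 + 1) + 3^3 + 1; = 109; G_1 = 109−1 = 108
step 1: 108 = 3^(3 + 1) + 3^3; sub 4 for 3: 4^(4 + 1) + 4^4; = 1280; G_2 = 1280−1 = 1279
step 2: 1279 = 4^(4 + 1) + 3·4^3 + 3·4^2 + 3·4 + 3; sub 5 for 4: 5^(5 + 1) + 3·5^3 + 3·5^2 + 3·5 + 3; = 16093; G_3 = 16093−1 = 16092

14813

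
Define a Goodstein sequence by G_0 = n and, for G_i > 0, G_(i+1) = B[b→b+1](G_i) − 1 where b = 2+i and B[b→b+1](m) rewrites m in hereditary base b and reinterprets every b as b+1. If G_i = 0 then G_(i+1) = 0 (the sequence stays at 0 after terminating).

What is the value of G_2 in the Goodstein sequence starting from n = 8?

i=0: 8 = 2^(2 + 1) (b=2); 2→3: 3^(3 + 1) = 81; 81−1 = 80
i=1: 80 = 2·3^3 + 2·3^2 + 2·3 + 2 (b=3); 3→4: 2·4^4 + 2·4^2 + 2·4 + 2 = 554; 554−1 = 553

553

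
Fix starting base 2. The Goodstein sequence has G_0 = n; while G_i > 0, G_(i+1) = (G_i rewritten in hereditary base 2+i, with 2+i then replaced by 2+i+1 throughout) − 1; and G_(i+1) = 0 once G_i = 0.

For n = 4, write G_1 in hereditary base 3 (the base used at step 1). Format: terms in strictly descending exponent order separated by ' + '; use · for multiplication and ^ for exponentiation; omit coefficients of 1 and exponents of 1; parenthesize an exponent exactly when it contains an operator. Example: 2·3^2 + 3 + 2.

i=0: 4 = 2^2 (b=2); 2→3: 3^3 = 27; 27−1 = 26
i=1: 26 = 2·3^2 + 2·3 + 2 (b=3); 3→4: 2·4^2 + 2·4 + 2 = 42; 42−1 = 41

2·3^2 + 2·3 + 2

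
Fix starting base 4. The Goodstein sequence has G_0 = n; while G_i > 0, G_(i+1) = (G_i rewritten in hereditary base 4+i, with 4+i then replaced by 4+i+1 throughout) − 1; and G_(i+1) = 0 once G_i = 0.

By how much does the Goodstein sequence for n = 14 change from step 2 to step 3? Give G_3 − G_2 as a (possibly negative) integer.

G_0 = 14. HB_4(14) = 3·4 + 2. Bump = 17. G_1 = 16.
G_1 = 16. HB_5(16) = 3·5 + 1. Bump = 19. G_2 = 18.
G_2 = 18. HB_6(18) = 3·6. Bump = 21. G_3 = 20.

2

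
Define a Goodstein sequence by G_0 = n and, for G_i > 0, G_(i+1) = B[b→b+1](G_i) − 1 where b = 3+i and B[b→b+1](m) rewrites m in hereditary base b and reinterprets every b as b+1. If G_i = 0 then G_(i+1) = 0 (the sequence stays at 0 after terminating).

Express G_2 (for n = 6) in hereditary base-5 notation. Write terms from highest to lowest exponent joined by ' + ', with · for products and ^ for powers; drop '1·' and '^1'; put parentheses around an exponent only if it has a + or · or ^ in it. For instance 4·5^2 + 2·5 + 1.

6 —HB3→ 2·3 —bump→ 2·4 = 8 —(−1)→ 7
7 —HB4→ 4 + 3 —bump→ 5 + 3 = 8 —(−1)→ 7

5 + 2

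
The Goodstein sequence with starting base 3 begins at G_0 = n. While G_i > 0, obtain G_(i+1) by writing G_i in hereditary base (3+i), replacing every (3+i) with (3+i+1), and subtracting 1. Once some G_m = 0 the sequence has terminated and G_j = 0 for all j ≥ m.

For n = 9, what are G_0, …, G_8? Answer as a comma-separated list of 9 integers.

i=0: 9 = 3^2 (b=3); 3→4: 4^2 = 16; 16−1 = 15
i=1: 15 = 3·4 + 3 (b=4); 4→5: 3·5 + 3 = 18; 18−1 = 17
i=2: 17 = 3·5 + 2 (b=5); 5→6: 3·6 + 2 = 20; 20−1 = 19
i=3: 19 = 3·6 + 1 (b=6); 6→7: 3·7 + 1 = 22; 22−1 = 21
i=4: 21 = 3·7 (b=7); 7→8: 3·8 = 24; 24−1 = 23
i=5: 23 = 2·8 + 7 (b=8); 8→9: 2·9 + 7 = 25; 25−1 = 24
i=6: 24 = 2·9 + 6 (b=9); 9→10: 2·10 + 6 = 26; 26−1 = 25
i=7: 25 = 2·10 + 5 (b=10); 10→11: 2·11 + 5 = 27; 27−1 = 26

9, 15, 17, 19, 21, 23, 24, 25, 26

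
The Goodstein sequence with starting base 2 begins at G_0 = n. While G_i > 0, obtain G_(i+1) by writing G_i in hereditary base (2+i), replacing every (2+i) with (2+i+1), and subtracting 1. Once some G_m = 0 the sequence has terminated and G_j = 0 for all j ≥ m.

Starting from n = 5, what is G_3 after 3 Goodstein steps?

467

step 0: 5 = 2^2 + 1; sub 3 for 2: 3^3 + 1; = 28; G_1 = 28−1 = 27
step 1: 27 = 3^3; sub 4 for 3: 4^4; = 256; G_2 = 256−1 = 255
step 2: 255 = 3·4^3 + 3·4^2 + 3·4 + 3; sub 5 for 4: 3·5^3 + 3·5^2 + 3·5 + 3; = 468; G_3 = 468−1 = 467
step 3: 467 = 3·5^3 + 3·5^2 + 3·5 + 2; sub 6 for 5: 3·6^3 + 3·6^2 + 3·6 + 2; = 776; G_4 = 776−1 = 775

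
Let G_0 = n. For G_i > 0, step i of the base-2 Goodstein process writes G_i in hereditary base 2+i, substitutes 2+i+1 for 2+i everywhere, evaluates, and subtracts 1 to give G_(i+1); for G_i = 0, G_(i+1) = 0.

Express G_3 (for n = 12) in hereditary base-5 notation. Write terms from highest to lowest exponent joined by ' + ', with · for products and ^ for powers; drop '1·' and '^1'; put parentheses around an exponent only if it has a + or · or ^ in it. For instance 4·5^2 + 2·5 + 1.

(0) 12|_2 = 2^(2 + 1) + 2^2 ↦ 3^(3 + 1) + 3^3|_3 = 108 ⇒ 107
(1) 107|_3 = 3^(3 + 1) + 2·3^2 + 2·3 + 2 ↦ 4^(4 + 1) + 2·4^2 + 2·4 + 2|_4 = 1066 ⇒ 1065
(2) 1065|_4 = 4^(4 + 1) + 2·4^2 + 2·4 + 1 ↦ 5^(5 + 1) + 2·5^2 + 2·5 + 1|_5 = 15686 ⇒ 15685

5^(5 + 1) + 2·5^2 + 2·5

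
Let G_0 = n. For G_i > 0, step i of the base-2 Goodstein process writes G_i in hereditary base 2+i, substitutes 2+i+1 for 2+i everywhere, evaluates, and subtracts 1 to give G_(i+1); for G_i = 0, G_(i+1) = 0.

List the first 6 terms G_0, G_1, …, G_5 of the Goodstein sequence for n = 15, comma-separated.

15, 111, 1283, 18752, 326593, 6588344

(0) 15|_2 = 2^(2 + 1) + 2^2 + 2 + 1 ↦ 3^(3 + 1) + 3^3 + 3 + 1|_3 = 112 ⇒ 111
(1) 111|_3 = 3^(3 + 1) + 3^3 + 3 ↦ 4^(4 + 1) + 4^4 + 4|_4 = 1284 ⇒ 1283
(2) 1283|_4 = 4^(4 + 1) + 4^4 + 3 ↦ 5^(5 + 1) + 5^5 + 3|_5 = 18753 ⇒ 18752
(3) 18752|_5 = 5^(5 + 1) + 5^5 + 2 ↦ 6^(6 + 1) + 6^6 + 2|_6 = 326594 ⇒ 326593
(4) 326593|_6 = 6^(6 + 1) + 6^6 + 1 ↦ 7^(7 + 1) + 7^7 + 1|_7 = 6588345 ⇒ 6588344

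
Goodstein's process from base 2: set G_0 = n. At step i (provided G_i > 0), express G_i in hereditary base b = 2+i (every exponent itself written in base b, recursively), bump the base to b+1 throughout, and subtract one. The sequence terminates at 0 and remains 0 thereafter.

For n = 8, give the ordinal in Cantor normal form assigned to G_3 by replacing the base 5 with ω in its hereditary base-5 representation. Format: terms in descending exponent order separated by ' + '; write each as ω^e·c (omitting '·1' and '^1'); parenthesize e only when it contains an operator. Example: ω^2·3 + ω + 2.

8 —HB2→ 2^(2 + 1) —bump→ 3^(3 + 1) = 81 —(−1)→ 80
80 —HB3→ 2·3^3 + 2·3^2 + 2·3 + 2 —bump→ 2·4^4 + 2·4^2 + 2·4 + 2 = 554 —(−1)→ 553
553 —HB4→ 2·4^4 + 2·4^2 + 2·4 + 1 —bump→ 2·5^5 + 2·5^2 + 2·5 + 1 = 6311 —(−1)→ 6310
6310 —HB5→ 2·5^5 + 2·5^2 + 2·5 —bump→ 2·6^6 + 2·6^2 + 2·6 = 93396 —(−1)→ 93395

ω^ω·2 + ω^2·2 + ω·2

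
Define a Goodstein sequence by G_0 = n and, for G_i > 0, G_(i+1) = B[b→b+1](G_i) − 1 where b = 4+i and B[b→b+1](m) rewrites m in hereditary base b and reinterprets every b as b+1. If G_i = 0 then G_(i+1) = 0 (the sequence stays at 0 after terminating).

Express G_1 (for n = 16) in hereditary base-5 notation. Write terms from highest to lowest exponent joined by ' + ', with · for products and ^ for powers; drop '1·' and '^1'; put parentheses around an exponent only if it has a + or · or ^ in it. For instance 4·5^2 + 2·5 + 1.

4·5 + 4

G_0=16  [base 4] 4^2  →[4↦5]→  5^2 = 25  −1 ⇒ G_1=24
G_1=24  [base 5] 4·5 + 4  →[5↦6]→  4·6 + 4 = 28  −1 ⇒ G_2=27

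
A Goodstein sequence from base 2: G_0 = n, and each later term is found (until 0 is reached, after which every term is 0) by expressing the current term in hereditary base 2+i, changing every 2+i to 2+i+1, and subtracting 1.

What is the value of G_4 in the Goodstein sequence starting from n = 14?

326591

14 —HB2→ 2^(2 + 1) + 2^2 + 2 —bump→ 3^(3 + 1) + 3^3 + 3 = 111 —(−1)→ 110
110 —HB3→ 3^(3 + 1) + 3^3 + 2 —bump→ 4^(4 + 1) + 4^4 + 2 = 1282 —(−1)→ 1281
1281 —HB4→ 4^(4 + 1) + 4^4 + 1 —bump→ 5^(5 + 1) + 5^5 + 1 = 18751 —(−1)→ 18750
18750 —HB5→ 5^(5 + 1) + 5^5 —bump→ 6^(6 + 1) + 6^6 = 326592 —(−1)→ 326591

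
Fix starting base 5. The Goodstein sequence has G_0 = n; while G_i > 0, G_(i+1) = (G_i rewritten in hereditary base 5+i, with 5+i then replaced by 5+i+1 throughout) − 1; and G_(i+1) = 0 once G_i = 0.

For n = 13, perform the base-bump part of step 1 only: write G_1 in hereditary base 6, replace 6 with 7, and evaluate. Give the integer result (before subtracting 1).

16

13 —HB5→ 2·5 + 3 —bump→ 2·6 + 3 = 15 —(−1)→ 14
14 —HB6→ 2·6 + 2 —bump→ 2·7 + 2 = 16 —(−1)→ 15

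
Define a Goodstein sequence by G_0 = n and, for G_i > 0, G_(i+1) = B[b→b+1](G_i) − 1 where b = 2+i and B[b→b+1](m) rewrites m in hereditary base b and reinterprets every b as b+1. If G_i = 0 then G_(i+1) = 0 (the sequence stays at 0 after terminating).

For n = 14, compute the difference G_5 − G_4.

(0) 14|_2 = 2^(2 + 1) + 2^2 + 2 ↦ 3^(3 + 1) + 3^3 + 3|_3 = 111 ⇒ 110
(1) 110|_3 = 3^(3 + 1) + 3^3 + 2 ↦ 4^(4 + 1) + 4^4 + 2|_4 = 1282 ⇒ 1281
(2) 1281|_4 = 4^(4 + 1) + 4^4 + 1 ↦ 5^(5 + 1) + 5^5 + 1|_5 = 18751 ⇒ 18750
(3) 18750|_5 = 5^(5 + 1) + 5^5 ↦ 6^(6 + 1) + 6^6|_6 = 326592 ⇒ 326591
(4) 326591|_6 = 6^(6 + 1) + 5·6^5 + 5·6^4 + 5·6^3 + 5·6^2 + 5·6 + 5 ↦ 7^(7 + 1) + 5·7^5 + 5·7^4 + 5·7^3 + 5·7^2 + 5·7 + 5|_7 = 5862841 ⇒ 5862840

5536249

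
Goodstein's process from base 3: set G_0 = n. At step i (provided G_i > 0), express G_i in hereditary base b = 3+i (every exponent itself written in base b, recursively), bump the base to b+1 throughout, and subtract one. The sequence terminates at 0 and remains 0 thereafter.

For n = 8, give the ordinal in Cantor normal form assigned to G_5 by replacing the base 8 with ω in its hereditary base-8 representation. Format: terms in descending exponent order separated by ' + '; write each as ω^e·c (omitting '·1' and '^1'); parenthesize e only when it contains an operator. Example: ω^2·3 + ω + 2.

ω + 3

[0] 8 ≡ 2·3 + 2 (base 3). Lift 4: 10. −1: 9.
[1] 9 ≡ 2·4 + 1 (base 4). Lift 5: 11. −1: 10.
[2] 10 ≡ 2·5 (base 5). Lift 6: 12. −1: 11.
[3] 11 ≡ 6 + 5 (base 6). Lift 7: 12. −1: 11.
[4] 11 ≡ 7 + 4 (base 7). Lift 8: 12. −1: 11.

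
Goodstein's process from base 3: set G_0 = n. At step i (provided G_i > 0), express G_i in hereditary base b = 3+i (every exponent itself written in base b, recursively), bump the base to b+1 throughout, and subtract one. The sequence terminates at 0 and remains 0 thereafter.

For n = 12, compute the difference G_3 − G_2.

10

step 0: 12 = 3^2 + 3; sub 4 for 3: 4^2 + 4; = 20; G_1 = 20−1 = 19
step 1: 19 = 4^2 + 3; sub 5 for 4: 5^2 + 3; = 28; G_2 = 28−1 = 27
step 2: 27 = 5^2 + 2; sub 6 for 5: 6^2 + 2; = 38; G_3 = 38−1 = 37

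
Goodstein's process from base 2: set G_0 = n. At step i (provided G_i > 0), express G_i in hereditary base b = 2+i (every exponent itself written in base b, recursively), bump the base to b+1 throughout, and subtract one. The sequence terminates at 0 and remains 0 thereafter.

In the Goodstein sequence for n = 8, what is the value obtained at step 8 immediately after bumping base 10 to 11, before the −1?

570623341476

i=0: 8 = 2^(2 + 1) (b=2); 2→3: 3^(3 + 1) = 81; 81−1 = 80
i=1: 80 = 2·3^3 + 2·3^2 + 2·3 + 2 (b=3); 3→4: 2·4^4 + 2·4^2 + 2·4 + 2 = 554; 554−1 = 553
i=2: 553 = 2·4^4 + 2·4^2 + 2·4 + 1 (b=4); 4→5: 2·5^5 + 2·5^2 + 2·5 + 1 = 6311; 6311−1 = 6310
i=3: 6310 = 2·5^5 + 2·5^2 + 2·5 (b=5); 5→6: 2·6^6 + 2·6^2 + 2·6 = 93396; 93396−1 = 93395
i=4: 93395 = 2·6^6 + 2·6^2 + 6 + 5 (b=6); 6→7: 2·7^7 + 2·7^2 + 7 + 5 = 1647196; 1647196−1 = 1647195
i=5: 1647195 = 2·7^7 + 2·7^2 + 7 + 4 (b=7); 7→8: 2·8^8 + 2·8^2 + 8 + 4 = 33554572; 33554572−1 = 33554571
i=6: 33554571 = 2·8^8 + 2·8^2 + 8 + 3 (b=8); 8→9: 2·9^9 + 2·9^2 + 9 + 3 = 774841152; 774841152−1 = 774841151
i=7: 774841151 = 2·9^9 + 2·9^2 + 9 + 2 (b=9); 9→10: 2·10^10 + 2·10^2 + 10 + 2 = 20000000212; 20000000212−1 = 20000000211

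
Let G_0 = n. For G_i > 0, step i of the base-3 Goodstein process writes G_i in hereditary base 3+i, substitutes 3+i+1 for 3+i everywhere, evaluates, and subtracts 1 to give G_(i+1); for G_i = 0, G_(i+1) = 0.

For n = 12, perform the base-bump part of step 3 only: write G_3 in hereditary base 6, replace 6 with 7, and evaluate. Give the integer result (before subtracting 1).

[0] 12 ≡ 3^2 + 3 (base 3). Lift 4: 20. −1: 19.
[1] 19 ≡ 4^2 + 3 (base 4). Lift 5: 28. −1: 27.
[2] 27 ≡ 5^2 + 2 (base 5). Lift 6: 38. −1: 37.
[3] 37 ≡ 6^2 + 1 (base 6). Lift 7: 50. −1: 49.

50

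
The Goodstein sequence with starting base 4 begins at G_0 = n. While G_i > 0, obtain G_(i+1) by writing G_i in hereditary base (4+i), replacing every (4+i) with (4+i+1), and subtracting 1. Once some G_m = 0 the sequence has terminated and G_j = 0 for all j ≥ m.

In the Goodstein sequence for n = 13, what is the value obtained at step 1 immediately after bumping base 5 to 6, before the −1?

18

13 —HB4→ 3·4 + 1 —bump→ 3·5 + 1 = 16 —(−1)→ 15
15 —HB5→ 3·5 —bump→ 3·6 = 18 —(−1)→ 17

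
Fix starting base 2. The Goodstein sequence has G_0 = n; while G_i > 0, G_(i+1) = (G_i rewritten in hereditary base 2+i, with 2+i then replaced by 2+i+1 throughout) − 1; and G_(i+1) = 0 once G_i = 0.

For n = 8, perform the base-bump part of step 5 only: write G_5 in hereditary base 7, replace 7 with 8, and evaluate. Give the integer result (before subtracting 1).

33554572

G_0 = 8. HB_2(8) = 2^(2 + 1). Bump = 81. G_1 = 80.
G_1 = 80. HB_3(80) = 2·3^3 + 2·3^2 + 2·3 + 2. Bump = 554. G_2 = 553.
G_2 = 553. HB_4(553) = 2·4^4 + 2·4^2 + 2·4 + 1. Bump = 6311. G_3 = 6310.
G_3 = 6310. HB_5(6310) = 2·5^5 + 2·5^2 + 2·5. Bump = 93396. G_4 = 93395.
G_4 = 93395. HB_6(93395) = 2·6^6 + 2·6^2 + 6 + 5. Bump = 1647196. G_5 = 1647195.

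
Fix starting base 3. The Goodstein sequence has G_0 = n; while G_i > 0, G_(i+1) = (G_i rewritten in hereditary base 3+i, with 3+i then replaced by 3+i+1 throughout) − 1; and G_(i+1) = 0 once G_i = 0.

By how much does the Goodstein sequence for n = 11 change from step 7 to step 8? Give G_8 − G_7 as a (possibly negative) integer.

11 —HB3→ 3^2 + 2 —bump→ 4^2 + 2 = 18 —(−1)→ 17
17 —HB4→ 4^2 + 1 —bump→ 5^2 + 1 = 26 —(−1)→ 25
25 —HB5→ 5^2 —bump→ 6^2 = 36 —(−1)→ 35
35 —HB6→ 5·6 + 5 —bump→ 5·7 + 5 = 40 —(−1)→ 39
39 —HB7→ 5·7 + 4 —bump→ 5·8 + 4 = 44 —(−1)→ 43
43 —HB8→ 5·8 + 3 —bump→ 5·9 + 3 = 48 —(−1)→ 47
47 —HB9→ 5·9 + 2 —bump→ 5·10 + 2 = 52 —(−1)→ 51
51 —HB10→ 5·10 + 1 —bump→ 5·11 + 1 = 56 —(−1)→ 55

4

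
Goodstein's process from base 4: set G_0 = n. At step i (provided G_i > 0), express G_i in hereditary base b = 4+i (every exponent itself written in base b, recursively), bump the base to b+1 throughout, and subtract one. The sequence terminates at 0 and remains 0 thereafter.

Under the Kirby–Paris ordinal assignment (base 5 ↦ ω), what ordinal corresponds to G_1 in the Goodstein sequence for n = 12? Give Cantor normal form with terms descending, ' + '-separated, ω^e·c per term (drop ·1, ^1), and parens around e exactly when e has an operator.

i=0: 12 = 3·4 (b=4); 4→5: 3·5 = 15; 15−1 = 14
i=1: 14 = 2·5 + 4 (b=5); 5→6: 2·6 + 4 = 16; 16−1 = 15

ω·2 + 4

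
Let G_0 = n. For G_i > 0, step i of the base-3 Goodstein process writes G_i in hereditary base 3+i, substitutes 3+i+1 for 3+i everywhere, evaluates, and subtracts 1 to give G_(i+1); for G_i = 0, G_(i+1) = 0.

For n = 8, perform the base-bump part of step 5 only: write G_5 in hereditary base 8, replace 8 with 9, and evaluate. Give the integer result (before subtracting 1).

(0) 8|_3 = 2·3 + 2 ↦ 2·4 + 2|_4 = 10 ⇒ 9
(1) 9|_4 = 2·4 + 1 ↦ 2·5 + 1|_5 = 11 ⇒ 10
(2) 10|_5 = 2·5 ↦ 2·6|_6 = 12 ⇒ 11
(3) 11|_6 = 6 + 5 ↦ 7 + 5|_7 = 12 ⇒ 11
(4) 11|_7 = 7 + 4 ↦ 8 + 4|_8 = 12 ⇒ 11
(5) 11|_8 = 8 + 3 ↦ 9 + 3|_9 = 12 ⇒ 11

12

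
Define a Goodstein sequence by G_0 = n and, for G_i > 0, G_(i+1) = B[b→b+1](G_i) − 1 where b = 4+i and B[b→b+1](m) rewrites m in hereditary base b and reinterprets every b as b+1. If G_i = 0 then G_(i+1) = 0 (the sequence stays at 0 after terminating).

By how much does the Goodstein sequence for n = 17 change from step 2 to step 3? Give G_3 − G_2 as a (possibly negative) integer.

4

i=0: 17 = 4^2 + 1 (b=4); 4→5: 5^2 + 1 = 26; 26−1 = 25
i=1: 25 = 5^2 (b=5); 5→6: 6^2 = 36; 36−1 = 35
i=2: 35 = 5·6 + 5 (b=6); 6→7: 5·7 + 5 = 40; 40−1 = 39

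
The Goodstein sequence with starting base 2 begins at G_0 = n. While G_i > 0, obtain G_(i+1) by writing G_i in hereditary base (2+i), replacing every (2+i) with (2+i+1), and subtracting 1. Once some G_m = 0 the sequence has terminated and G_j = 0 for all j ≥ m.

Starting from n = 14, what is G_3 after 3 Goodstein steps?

[0] 14 ≡ 2^(2 + 1) + 2^2 + 2 (base 2). Lift 3: 111. −1: 110.
[1] 110 ≡ 3^(3 + 1) + 3^3 + 2 (base 3). Lift 4: 1282. −1: 1281.
[2] 1281 ≡ 4^(4 + 1) + 4^4 + 1 (base 4). Lift 5: 18751. −1: 18750.

18750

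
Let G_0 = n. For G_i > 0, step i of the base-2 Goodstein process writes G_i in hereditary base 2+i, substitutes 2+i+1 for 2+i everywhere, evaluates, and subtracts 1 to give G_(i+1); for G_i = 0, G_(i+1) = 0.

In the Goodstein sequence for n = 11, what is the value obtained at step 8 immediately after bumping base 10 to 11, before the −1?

1997331745491

G_0=11  [base 2] 2^(2 + 1) + 2 + 1  →[2↦3]→  3^(3 + 1) + 3 + 1 = 85  −1 ⇒ G_1=84
G_1=84  [base 3] 3^(3 + 1) + 3  →[3↦4]→  4^(4 + 1) + 4 = 1028  −1 ⇒ G_2=1027
G_2=1027  [base 4] 4^(4 + 1) + 3  →[4↦5]→  5^(5 + 1) + 3 = 15628  −1 ⇒ G_3=15627
G_3=15627  [base 5] 5^(5 + 1) + 2  →[5↦6]→  6^(6 + 1) + 2 = 279938  −1 ⇒ G_4=279937
G_4=279937  [base 6] 6^(6 + 1) + 1  →[6↦7]→  7^(7 + 1) + 1 = 5764802  −1 ⇒ G_5=5764801
G_5=5764801  [base 7] 7^(7 + 1)  →[7↦8]→  8^(8 + 1) = 134217728  −1 ⇒ G_6=134217727
G_6=134217727  [base 8] 7·8^8 + 7·8^7 + 7·8^6 + 7·8^5 + 7·8^4 + 7·8^3 + 7·8^2 + 7·8 + 7  →[8↦9]→  7·9^9 + 7·9^7 + 7·9^6 + 7·9^5 + 7·9^4 + 7·9^3 + 7·9^2 + 7·9 + 7 = 2749609303  −1 ⇒ G_7=2749609302
G_7=2749609302  [base 9] 7·9^9 + 7·9^7 + 7·9^6 + 7·9^5 + 7·9^4 + 7·9^3 + 7·9^2 + 7·9 + 6  →[9↦10]→  7·10^10 + 7·10^7 + 7·10^6 + 7·10^5 + 7·10^4 + 7·10^3 + 7·10^2 + 7·10 + 6 = 70077777776  −1 ⇒ G_8=70077777775
G_8=70077777775  [base 10] 7·10^10 + 7·10^7 + 7·10^6 + 7·10^5 + 7·10^4 + 7·10^3 + 7·10^2 + 7·10 + 5  →[10↦11]→  7·11^11 + 7·11^7 + 7·11^6 + 7·11^5 + 7·11^4 + 7·11^3 + 7·11^2 + 7·11 + 5 = 1997331745491  −1 ⇒ G_9=1997331745490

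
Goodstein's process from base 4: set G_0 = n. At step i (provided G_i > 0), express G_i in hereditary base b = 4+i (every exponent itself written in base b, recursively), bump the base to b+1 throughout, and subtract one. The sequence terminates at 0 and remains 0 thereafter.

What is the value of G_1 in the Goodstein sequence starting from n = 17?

17 —HB4→ 4^2 + 1 —bump→ 5^2 + 1 = 26 —(−1)→ 25
25 —HB5→ 5^2 —bump→ 6^2 = 36 —(−1)→ 35

25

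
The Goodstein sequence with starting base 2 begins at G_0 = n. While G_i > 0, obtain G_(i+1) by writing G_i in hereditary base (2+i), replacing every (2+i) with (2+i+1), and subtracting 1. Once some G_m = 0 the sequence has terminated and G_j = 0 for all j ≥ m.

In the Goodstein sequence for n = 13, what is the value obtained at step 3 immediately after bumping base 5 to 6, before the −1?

G_0 = 13. HB_2(13) = 2^(2 + 1) + 2^2 + 1. Bump = 109. G_1 = 108.
G_1 = 108. HB_3(108) = 3^(3 + 1) + 3^3. Bump = 1280. G_2 = 1279.
G_2 = 1279. HB_4(1279) = 4^(4 + 1) + 3·4^3 + 3·4^2 + 3·4 + 3. Bump = 16093. G_3 = 16092.
G_3 = 16092. HB_5(16092) = 5^(5 + 1) + 3·5^3 + 3·5^2 + 3·5 + 2. Bump = 280712. G_4 = 280711.

280712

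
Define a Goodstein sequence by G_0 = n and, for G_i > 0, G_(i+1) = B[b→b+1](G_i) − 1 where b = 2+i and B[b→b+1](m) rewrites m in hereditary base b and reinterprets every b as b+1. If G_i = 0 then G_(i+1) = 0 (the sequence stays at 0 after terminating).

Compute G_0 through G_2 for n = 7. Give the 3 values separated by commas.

step 0: 7 = 2^2 + 2 + 1; sub 3 for 2: 3^3 + 3 + 1; = 31; G_1 = 31−1 = 30
step 1: 30 = 3^3 + 3; sub 4 for 3: 4^4 + 4; = 260; G_2 = 260−1 = 259

7, 30, 259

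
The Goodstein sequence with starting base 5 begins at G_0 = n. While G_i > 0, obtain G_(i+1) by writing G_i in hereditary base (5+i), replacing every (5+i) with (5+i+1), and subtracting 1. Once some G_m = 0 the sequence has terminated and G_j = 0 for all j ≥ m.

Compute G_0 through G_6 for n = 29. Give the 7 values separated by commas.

29 —HB5→ 5^2 + 4 —bump→ 6^2 + 4 = 40 —(−1)→ 39
39 —HB6→ 6^2 + 3 —bump→ 7^2 + 3 = 52 —(−1)→ 51
51 —HB7→ 7^2 + 2 —bump→ 8^2 + 2 = 66 —(−1)→ 65
65 —HB8→ 8^2 + 1 —bump→ 9^2 + 1 = 82 —(−1)→ 81
81 —HB9→ 9^2 —bump→ 10^2 = 100 —(−1)→ 99
99 —HB10→ 9·10 + 9 —bump→ 9·11 + 9 = 108 —(−1)→ 107

29, 39, 51, 65, 81, 99, 107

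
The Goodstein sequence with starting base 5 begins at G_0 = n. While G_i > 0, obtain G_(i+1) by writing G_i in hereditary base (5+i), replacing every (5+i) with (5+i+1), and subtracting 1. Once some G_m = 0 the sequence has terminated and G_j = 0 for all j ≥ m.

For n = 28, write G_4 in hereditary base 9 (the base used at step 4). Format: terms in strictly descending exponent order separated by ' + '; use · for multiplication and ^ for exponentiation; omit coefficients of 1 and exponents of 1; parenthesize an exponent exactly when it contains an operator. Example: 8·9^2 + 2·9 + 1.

8·9 + 8

i=0: 28 = 5^2 + 3 (b=5); 5→6: 6^2 + 3 = 39; 39−1 = 38
i=1: 38 = 6^2 + 2 (b=6); 6→7: 7^2 + 2 = 51; 51−1 = 50
i=2: 50 = 7^2 + 1 (b=7); 7→8: 8^2 + 1 = 65; 65−1 = 64
i=3: 64 = 8^2 (b=8); 8→9: 9^2 = 81; 81−1 = 80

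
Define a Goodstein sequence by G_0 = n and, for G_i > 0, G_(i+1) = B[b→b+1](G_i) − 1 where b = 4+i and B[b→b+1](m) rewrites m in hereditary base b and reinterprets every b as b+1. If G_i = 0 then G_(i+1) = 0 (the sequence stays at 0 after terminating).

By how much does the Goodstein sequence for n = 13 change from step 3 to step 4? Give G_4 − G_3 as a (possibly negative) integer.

[0] 13 ≡ 3·4 + 1 (base 4). Lift 5: 16. −1: 15.
[1] 15 ≡ 3·5 (base 5). Lift 6: 18. −1: 17.
[2] 17 ≡ 2·6 + 5 (base 6). Lift 7: 19. −1: 18.
[3] 18 ≡ 2·7 + 4 (base 7). Lift 8: 20. −1: 19.

1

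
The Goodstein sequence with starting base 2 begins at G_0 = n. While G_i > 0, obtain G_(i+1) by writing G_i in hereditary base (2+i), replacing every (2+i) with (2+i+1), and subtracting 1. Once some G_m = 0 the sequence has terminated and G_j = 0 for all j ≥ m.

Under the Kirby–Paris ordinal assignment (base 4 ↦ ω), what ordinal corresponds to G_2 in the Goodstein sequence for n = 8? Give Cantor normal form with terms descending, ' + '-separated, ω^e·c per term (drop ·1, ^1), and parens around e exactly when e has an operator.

base 2: 8 = 2^(2 + 1); at 3: 3^(3 + 1) = 81; next = 80
base 3: 80 = 2·3^3 + 2·3^2 + 2·3 + 2; at 4: 2·4^4 + 2·4^2 + 2·4 + 2 = 554; next = 553

ω^ω·2 + ω^2·2 + ω·2 + 1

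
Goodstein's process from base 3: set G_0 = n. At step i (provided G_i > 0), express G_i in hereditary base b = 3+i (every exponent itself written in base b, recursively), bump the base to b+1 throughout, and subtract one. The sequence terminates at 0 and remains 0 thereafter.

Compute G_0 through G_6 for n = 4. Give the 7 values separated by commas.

i=0: 4 = 3 + 1 (b=3); 3→4: 4 + 1 = 5; 5−1 = 4
i=1: 4 = 4 (b=4); 4→5: 5 = 5; 5−1 = 4
i=2: 4 = 4 (b=5); 5→6: 4 = 4; 4−1 = 3
i=3: 3 = 3 (b=6); 6→7: 3 = 3; 3−1 = 2
i=4: 2 = 2 (b=7); 7→8: 2 = 2; 2−1 = 1
i=5: 1 = 1 (b=8); 8→9: 1 = 1; 1−1 = 0

4, 4, 4, 3, 2, 1, 0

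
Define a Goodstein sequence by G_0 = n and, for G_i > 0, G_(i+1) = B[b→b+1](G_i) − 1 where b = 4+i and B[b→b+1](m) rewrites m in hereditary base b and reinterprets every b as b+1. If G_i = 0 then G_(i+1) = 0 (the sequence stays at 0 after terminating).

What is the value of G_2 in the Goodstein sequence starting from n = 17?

i=0: 17 = 4^2 + 1 (b=4); 4→5: 5^2 + 1 = 26; 26−1 = 25
i=1: 25 = 5^2 (b=5); 5→6: 6^2 = 36; 36−1 = 35
i=2: 35 = 5·6 + 5 (b=6); 6→7: 5·7 + 5 = 40; 40−1 = 39

35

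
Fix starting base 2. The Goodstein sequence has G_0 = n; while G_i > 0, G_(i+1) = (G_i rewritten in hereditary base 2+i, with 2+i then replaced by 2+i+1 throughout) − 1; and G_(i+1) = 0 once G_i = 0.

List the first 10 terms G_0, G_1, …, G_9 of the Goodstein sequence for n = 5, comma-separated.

base 2: 5 = 2^2 + 1; at 3: 3^3 + 1 = 28; next = 27
base 3: 27 = 3^3; at 4: 4^4 = 256; next = 255
base 4: 255 = 3·4^3 + 3·4^2 + 3·4 + 3; at 5: 3·5^3 + 3·5^2 + 3·5 + 3 = 468; next = 467
base 5: 467 = 3·5^3 + 3·5^2 + 3·5 + 2; at 6: 3·6^3 + 3·6^2 + 3·6 + 2 = 776; next = 775
base 6: 775 = 3·6^3 + 3·6^2 + 3·6 + 1; at 7: 3·7^3 + 3·7^2 + 3·7 + 1 = 1198; next = 1197
base 7: 1197 = 3·7^3 + 3·7^2 + 3·7; at 8: 3·8^3 + 3·8^2 + 3·8 = 1752; next = 1751
base 8: 1751 = 3·8^3 + 3·8^2 + 2·8 + 7; at 9: 3·9^3 + 3·9^2 + 2·9 + 7 = 2455; next = 2454
base 9: 2454 = 3·9^3 + 3·9^2 + 2·9 + 6; at 10: 3·10^3 + 3·10^2 + 2·10 + 6 = 3326; next = 3325
base 10: 3325 = 3·10^3 + 3·10^2 + 2·10 + 5; at 11: 3·11^3 + 3·11^2 + 2·11 + 5 = 4383; next = 4382

5, 27, 255, 467, 775, 1197, 1751, 2454, 3325, 4382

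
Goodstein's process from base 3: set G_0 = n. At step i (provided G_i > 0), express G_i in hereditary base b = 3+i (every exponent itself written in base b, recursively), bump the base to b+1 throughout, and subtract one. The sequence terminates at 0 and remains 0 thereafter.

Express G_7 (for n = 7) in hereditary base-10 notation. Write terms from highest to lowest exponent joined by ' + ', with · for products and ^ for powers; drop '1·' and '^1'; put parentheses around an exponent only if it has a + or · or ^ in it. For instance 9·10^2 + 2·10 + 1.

9

G_0 = 7. HB_3(7) = 2·3 + 1. Bump = 9. G_1 = 8.
G_1 = 8. HB_4(8) = 2·4. Bump = 10. G_2 = 9.
G_2 = 9. HB_5(9) = 5 + 4. Bump = 10. G_3 = 9.
G_3 = 9. HB_6(9) = 6 + 3. Bump = 10. G_4 = 9.
G_4 = 9. HB_7(9) = 7 + 2. Bump = 10. G_5 = 9.
G_5 = 9. HB_8(9) = 8 + 1. Bump = 10. G_6 = 9.
G_6 = 9. HB_9(9) = 9. Bump = 10. G_7 = 9.
G_7 = 9. HB_10(9) = 9. Bump = 9. G_8 = 8.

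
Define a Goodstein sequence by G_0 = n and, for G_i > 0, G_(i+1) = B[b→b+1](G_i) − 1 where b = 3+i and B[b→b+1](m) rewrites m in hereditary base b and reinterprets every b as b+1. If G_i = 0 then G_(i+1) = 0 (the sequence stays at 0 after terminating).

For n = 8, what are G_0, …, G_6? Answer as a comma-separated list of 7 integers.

8, 9, 10, 11, 11, 11, 11

[0] 8 ≡ 2·3 + 2 (base 3). Lift 4: 10. −1: 9.
[1] 9 ≡ 2·4 + 1 (base 4). Lift 5: 11. −1: 10.
[2] 10 ≡ 2·5 (base 5). Lift 6: 12. −1: 11.
[3] 11 ≡ 6 + 5 (base 6). Lift 7: 12. −1: 11.
[4] 11 ≡ 7 + 4 (base 7). Lift 8: 12. −1: 11.
[5] 11 ≡ 8 + 3 (base 8). Lift 9: 12. −1: 11.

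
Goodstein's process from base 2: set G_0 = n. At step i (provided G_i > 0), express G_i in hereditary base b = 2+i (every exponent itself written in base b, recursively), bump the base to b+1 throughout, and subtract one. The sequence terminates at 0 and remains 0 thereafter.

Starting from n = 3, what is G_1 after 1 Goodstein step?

i=0: 3 = 2 + 1 (b=2); 2→3: 3 + 1 = 4; 4−1 = 3
i=1: 3 = 3 (b=3); 3→4: 4 = 4; 4−1 = 3

3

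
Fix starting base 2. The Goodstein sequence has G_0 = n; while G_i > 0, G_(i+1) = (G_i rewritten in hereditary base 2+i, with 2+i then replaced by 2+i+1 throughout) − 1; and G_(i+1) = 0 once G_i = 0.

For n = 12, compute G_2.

1065

base 2: 12 = 2^(2 + 1) + 2^2; at 3: 3^(3 + 1) + 3^3 = 108; next = 107
base 3: 107 = 3^(3 + 1) + 2·3^2 + 2·3 + 2; at 4: 4^(4 + 1) + 2·4^2 + 2·4 + 2 = 1066; next = 1065
base 4: 1065 = 4^(4 + 1) + 2·4^2 + 2·4 + 1; at 5: 5^(5 + 1) + 2·5^2 + 2·5 + 1 = 15686; next = 15685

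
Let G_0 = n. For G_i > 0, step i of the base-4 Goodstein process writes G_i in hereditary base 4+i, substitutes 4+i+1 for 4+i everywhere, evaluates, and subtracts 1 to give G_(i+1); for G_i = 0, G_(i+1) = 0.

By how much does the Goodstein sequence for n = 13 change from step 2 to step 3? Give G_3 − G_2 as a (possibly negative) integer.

1

base 4: 13 = 3·4 + 1; at 5: 3·5 + 1 = 16; next = 15
base 5: 15 = 3·5; at 6: 3·6 = 18; next = 17
base 6: 17 = 2·6 + 5; at 7: 2·7 + 5 = 19; next = 18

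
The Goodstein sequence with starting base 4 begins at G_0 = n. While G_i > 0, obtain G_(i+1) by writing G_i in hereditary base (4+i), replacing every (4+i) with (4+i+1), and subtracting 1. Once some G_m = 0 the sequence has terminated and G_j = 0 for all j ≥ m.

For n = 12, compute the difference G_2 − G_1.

[0] 12 ≡ 3·4 (base 4). Lift 5: 15. −1: 14.
[1] 14 ≡ 2·5 + 4 (base 5). Lift 6: 16. −1: 15.

1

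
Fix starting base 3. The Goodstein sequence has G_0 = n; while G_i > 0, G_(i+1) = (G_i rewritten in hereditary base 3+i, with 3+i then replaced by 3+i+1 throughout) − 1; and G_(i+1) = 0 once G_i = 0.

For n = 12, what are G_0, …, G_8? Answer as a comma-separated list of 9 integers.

12, 19, 27, 37, 49, 63, 69, 75, 81

base 3: 12 = 3^2 + 3; at 4: 4^2 + 4 = 20; next = 19
base 4: 19 = 4^2 + 3; at 5: 5^2 + 3 = 28; next = 27
base 5: 27 = 5^2 + 2; at 6: 6^2 + 2 = 38; next = 37
base 6: 37 = 6^2 + 1; at 7: 7^2 + 1 = 50; next = 49
base 7: 49 = 7^2; at 8: 8^2 = 64; next = 63
base 8: 63 = 7·8 + 7; at 9: 7·9 + 7 = 70; next = 69
base 9: 69 = 7·9 + 6; at 10: 7·10 + 6 = 76; next = 75
base 10: 75 = 7·10 + 5; at 11: 7·11 + 5 = 82; next = 81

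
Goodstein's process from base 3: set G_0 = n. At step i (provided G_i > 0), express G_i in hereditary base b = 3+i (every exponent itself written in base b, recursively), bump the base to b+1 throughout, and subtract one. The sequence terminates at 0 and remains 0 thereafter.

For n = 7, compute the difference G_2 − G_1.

i=0: 7 = 2·3 + 1 (b=3); 3→4: 2·4 + 1 = 9; 9−1 = 8
i=1: 8 = 2·4 (b=4); 4→5: 2·5 = 10; 10−1 = 9

1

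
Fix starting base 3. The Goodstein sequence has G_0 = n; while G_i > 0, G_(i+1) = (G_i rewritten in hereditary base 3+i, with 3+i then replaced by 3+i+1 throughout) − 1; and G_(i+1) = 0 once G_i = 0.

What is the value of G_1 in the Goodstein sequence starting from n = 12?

(0) 12|_3 = 3^2 + 3 ↦ 4^2 + 4|_4 = 20 ⇒ 19
(1) 19|_4 = 4^2 + 3 ↦ 5^2 + 3|_5 = 28 ⇒ 27

19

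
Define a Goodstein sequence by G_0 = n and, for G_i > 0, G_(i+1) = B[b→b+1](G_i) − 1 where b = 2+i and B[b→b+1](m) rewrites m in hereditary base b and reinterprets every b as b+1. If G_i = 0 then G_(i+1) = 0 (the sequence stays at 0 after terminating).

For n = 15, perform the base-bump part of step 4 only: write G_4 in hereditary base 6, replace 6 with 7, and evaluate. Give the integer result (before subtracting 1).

6588345

G_0 = 15. HB_2(15) = 2^(2 + 1) + 2^2 + 2 + 1. Bump = 112. G_1 = 111.
G_1 = 111. HB_3(111) = 3^(3 + 1) + 3^3 + 3. Bump = 1284. G_2 = 1283.
G_2 = 1283. HB_4(1283) = 4^(4 + 1) + 4^4 + 3. Bump = 18753. G_3 = 18752.
G_3 = 18752. HB_5(18752) = 5^(5 + 1) + 5^5 + 2. Bump = 326594. G_4 = 326593.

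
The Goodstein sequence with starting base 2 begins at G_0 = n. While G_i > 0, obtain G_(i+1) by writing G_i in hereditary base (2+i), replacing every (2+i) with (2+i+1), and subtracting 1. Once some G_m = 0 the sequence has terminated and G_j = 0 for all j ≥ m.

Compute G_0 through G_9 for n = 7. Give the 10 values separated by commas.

base 2: 7 = 2^2 + 2 + 1; at 3: 3^3 + 3 + 1 = 31; next = 30
base 3: 30 = 3^3 + 3; at 4: 4^4 + 4 = 260; next = 259
base 4: 259 = 4^4 + 3; at 5: 5^5 + 3 = 3128; next = 3127
base 5: 3127 = 5^5 + 2; at 6: 6^6 + 2 = 46658; next = 46657
base 6: 46657 = 6^6 + 1; at 7: 7^7 + 1 = 823544; next = 823543
base 7: 823543 = 7^7; at 8: 8^8 = 16777216; next = 16777215
base 8: 16777215 = 7·8^7 + 7·8^6 + 7·8^5 + 7·8^4 + 7·8^3 + 7·8^2 + 7·8 + 7; at 9: 7·9^7 + 7·9^6 + 7·9^5 + 7·9^4 + 7·9^3 + 7·9^2 + 7·9 + 7 = 37665880; next = 37665879
base 9: 37665879 = 7·9^7 + 7·9^6 + 7·9^5 + 7·9^4 + 7·9^3 + 7·9^2 + 7·9 + 6; at 10: 7·10^7 + 7·10^6 + 7·10^5 + 7·10^4 + 7·10^3 + 7·10^2 + 7·10 + 6 = 77777776; next = 77777775
base 10: 77777775 = 7·10^7 + 7·10^6 + 7·10^5 + 7·10^4 + 7·10^3 + 7·10^2 + 7·10 + 5; at 11: 7·11^7 + 7·11^6 + 7·11^5 + 7·11^4 + 7·11^3 + 7·11^2 + 7·11 + 5 = 150051214; next = 150051213

7, 30, 259, 3127, 46657, 823543, 16777215, 37665879, 77777775, 150051213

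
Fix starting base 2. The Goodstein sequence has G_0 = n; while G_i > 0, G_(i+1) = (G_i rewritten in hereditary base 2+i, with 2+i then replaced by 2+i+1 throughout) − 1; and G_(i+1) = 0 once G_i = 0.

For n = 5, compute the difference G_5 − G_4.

step 0: 5 = 2^2 + 1; sub 3 for 2: 3^3 + 1; = 28; G_1 = 28−1 = 27
step 1: 27 = 3^3; sub 4 for 3: 4^4; = 256; G_2 = 256−1 = 255
step 2: 255 = 3·4^3 + 3·4^2 + 3·4 + 3; sub 5 for 4: 3·5^3 + 3·5^2 + 3·5 + 3; = 468; G_3 = 468−1 = 467
step 3: 467 = 3·5^3 + 3·5^2 + 3·5 + 2; sub 6 for 5: 3·6^3 + 3·6^2 + 3·6 + 2; = 776; G_4 = 776−1 = 775
step 4: 775 = 3·6^3 + 3·6^2 + 3·6 + 1; sub 7 for 6: 3·7^3 + 3·7^2 + 3·7 + 1; = 1198; G_5 = 1198−1 = 1197

422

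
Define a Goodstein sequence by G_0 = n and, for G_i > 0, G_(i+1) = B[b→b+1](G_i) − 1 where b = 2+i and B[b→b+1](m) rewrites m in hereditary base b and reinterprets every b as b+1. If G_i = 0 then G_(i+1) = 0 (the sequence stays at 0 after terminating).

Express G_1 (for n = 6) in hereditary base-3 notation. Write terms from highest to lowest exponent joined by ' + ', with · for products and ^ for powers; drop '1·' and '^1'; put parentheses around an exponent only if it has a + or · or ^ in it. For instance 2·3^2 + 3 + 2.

3^3 + 2

i=0: 6 = 2^2 + 2 (b=2); 2→3: 3^3 + 3 = 30; 30−1 = 29
i=1: 29 = 3^3 + 2 (b=3); 3→4: 4^4 + 2 = 258; 258−1 = 257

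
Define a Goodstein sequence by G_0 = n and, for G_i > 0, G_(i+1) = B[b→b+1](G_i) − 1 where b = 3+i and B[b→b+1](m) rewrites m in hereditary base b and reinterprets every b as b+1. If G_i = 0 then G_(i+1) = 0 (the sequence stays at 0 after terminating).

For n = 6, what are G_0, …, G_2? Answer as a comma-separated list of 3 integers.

6, 7, 7

6 —HB3→ 2·3 —bump→ 2·4 = 8 —(−1)→ 7
7 —HB4→ 4 + 3 —bump→ 5 + 3 = 8 —(−1)→ 7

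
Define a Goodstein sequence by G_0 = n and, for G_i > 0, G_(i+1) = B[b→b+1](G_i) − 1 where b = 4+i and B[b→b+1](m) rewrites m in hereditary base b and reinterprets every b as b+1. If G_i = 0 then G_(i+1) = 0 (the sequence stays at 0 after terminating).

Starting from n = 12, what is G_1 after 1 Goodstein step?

14

G_0 = 12. HB_4(12) = 3·4. Bump = 15. G_1 = 14.
G_1 = 14. HB_5(14) = 2·5 + 4. Bump = 16. G_2 = 15.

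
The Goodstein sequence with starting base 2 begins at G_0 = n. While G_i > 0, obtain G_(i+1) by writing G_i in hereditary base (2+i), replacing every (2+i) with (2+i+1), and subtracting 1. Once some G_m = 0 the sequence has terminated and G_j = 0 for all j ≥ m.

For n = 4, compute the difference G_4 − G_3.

23

G_0=4  [base 2] 2^2  →[2↦3]→  3^3 = 27  −1 ⇒ G_1=26
G_1=26  [base 3] 2·3^2 + 2·3 + 2  →[3↦4]→  2·4^2 + 2·4 + 2 = 42  −1 ⇒ G_2=41
G_2=41  [base 4] 2·4^2 + 2·4 + 1  →[4↦5]→  2·5^2 + 2·5 + 1 = 61  −1 ⇒ G_3=60
G_3=60  [base 5] 2·5^2 + 2·5  →[5↦6]→  2·6^2 + 2·6 = 84  −1 ⇒ G_4=83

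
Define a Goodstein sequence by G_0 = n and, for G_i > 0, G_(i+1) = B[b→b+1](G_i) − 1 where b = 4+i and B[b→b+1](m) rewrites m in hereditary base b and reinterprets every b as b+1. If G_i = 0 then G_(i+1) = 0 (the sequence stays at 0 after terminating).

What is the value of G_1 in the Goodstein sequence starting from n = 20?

29

G_0=20  [base 4] 4^2 + 4  →[4↦5]→  5^2 + 5 = 30  −1 ⇒ G_1=29
G_1=29  [base 5] 5^2 + 4  →[5↦6]→  6^2 + 4 = 40  −1 ⇒ G_2=39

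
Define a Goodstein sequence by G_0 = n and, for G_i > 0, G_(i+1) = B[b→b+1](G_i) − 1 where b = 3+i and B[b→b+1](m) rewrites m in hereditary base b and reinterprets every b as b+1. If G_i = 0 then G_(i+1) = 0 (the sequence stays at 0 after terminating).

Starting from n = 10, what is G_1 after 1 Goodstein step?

16

G_0 = 10. HB_3(10) = 3^2 + 1. Bump = 17. G_1 = 16.
G_1 = 16. HB_4(16) = 4^2. Bump = 25. G_2 = 24.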